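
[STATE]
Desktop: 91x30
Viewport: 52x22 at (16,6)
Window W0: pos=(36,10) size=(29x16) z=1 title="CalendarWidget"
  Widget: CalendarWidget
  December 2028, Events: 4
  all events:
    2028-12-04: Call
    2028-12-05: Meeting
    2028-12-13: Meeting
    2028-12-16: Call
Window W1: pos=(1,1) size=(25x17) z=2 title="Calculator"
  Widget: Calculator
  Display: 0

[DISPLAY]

÷ │      ┃                                          
──┤      ┃                                          
× │      ┃                                          
──┤      ┃                                          
- │      ┃          ┏━━━━━━━━━━━━━━━━━━━━━━━━━━━┓   
──┤      ┃          ┃ CalendarWidget            ┃   
+ │      ┃          ┠───────────────────────────┨   
──┤      ┃          ┃       December 2028       ┃   
M+│      ┃          ┃Mo Tu We Th Fr Sa Su       ┃   
──┘      ┃          ┃             1  2  3       ┃   
         ┃          ┃ 4*  5*  6  7  8  9 10     ┃   
━━━━━━━━━┛          ┃11 12 13* 14 15 16* 17     ┃   
                    ┃18 19 20 21 22 23 24       ┃   
                    ┃25 26 27 28 29 30 31       ┃   
                    ┃                           ┃   
                    ┃                           ┃   
                    ┃                           ┃   
                    ┃                           ┃   
                    ┃                           ┃   
                    ┗━━━━━━━━━━━━━━━━━━━━━━━━━━━┛   
                                                    
                                                    


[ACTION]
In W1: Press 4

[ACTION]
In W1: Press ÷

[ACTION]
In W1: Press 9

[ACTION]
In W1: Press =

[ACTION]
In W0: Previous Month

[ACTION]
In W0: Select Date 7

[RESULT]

÷ │      ┃                                          
──┤      ┃                                          
× │      ┃                                          
──┤      ┃                                          
- │      ┃          ┏━━━━━━━━━━━━━━━━━━━━━━━━━━━┓   
──┤      ┃          ┃ CalendarWidget            ┃   
+ │      ┃          ┠───────────────────────────┨   
──┤      ┃          ┃       November 2028       ┃   
M+│      ┃          ┃Mo Tu We Th Fr Sa Su       ┃   
──┘      ┃          ┃       1  2  3  4  5       ┃   
         ┃          ┃ 6 [ 7]  8  9 10 11 12     ┃   
━━━━━━━━━┛          ┃13 14 15 16 17 18 19       ┃   
                    ┃20 21 22 23 24 25 26       ┃   
                    ┃27 28 29 30                ┃   
                    ┃                           ┃   
                    ┃                           ┃   
                    ┃                           ┃   
                    ┃                           ┃   
                    ┃                           ┃   
                    ┗━━━━━━━━━━━━━━━━━━━━━━━━━━━┛   
                                                    
                                                    


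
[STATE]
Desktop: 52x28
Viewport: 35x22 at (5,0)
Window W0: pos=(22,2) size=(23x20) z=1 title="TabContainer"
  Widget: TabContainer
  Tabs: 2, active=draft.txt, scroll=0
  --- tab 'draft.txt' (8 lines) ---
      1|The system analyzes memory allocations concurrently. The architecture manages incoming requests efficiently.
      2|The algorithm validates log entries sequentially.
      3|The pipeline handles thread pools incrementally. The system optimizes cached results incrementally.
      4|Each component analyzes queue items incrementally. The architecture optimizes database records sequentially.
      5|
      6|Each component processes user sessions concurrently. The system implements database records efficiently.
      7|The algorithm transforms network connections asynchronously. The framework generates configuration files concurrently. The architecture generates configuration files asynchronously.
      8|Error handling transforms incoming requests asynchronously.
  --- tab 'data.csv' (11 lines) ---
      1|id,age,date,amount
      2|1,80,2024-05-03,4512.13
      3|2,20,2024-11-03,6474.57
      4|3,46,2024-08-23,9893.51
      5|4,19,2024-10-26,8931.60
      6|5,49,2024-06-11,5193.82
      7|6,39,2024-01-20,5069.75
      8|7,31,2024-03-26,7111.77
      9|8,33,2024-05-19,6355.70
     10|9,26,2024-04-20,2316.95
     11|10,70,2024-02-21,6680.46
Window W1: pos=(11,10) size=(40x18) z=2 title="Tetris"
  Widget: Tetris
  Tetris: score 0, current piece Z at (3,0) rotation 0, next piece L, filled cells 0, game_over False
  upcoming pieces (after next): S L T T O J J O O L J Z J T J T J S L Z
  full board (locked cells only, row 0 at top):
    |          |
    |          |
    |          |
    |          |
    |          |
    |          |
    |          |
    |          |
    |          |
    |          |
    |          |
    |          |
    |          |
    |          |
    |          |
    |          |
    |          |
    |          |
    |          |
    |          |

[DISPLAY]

                                   
                                   
                 ┏━━━━━━━━━━━━━━━━━
                 ┃ TabContainer    
                 ┠─────────────────
                 ┃[draft.txt]│ data
                 ┃─────────────────
                 ┃The system analyz
                 ┃The algorithm val
                 ┃The pipeline hand
      ┏━━━━━━━━━━━━━━━━━━━━━━━━━━━━
      ┃ Tetris                     
      ┠────────────────────────────
      ┃          │Next:            
      ┃          │  ▒              
      ┃          │▒▒▒              
      ┃          │                 
      ┃          │                 
      ┃          │                 
      ┃          │Score:           
      ┃          │0                
      ┃          │                 


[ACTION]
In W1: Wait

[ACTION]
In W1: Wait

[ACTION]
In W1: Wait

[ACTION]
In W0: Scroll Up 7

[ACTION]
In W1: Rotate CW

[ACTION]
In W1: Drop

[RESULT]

                                   
                                   
                 ┏━━━━━━━━━━━━━━━━━
                 ┃ TabContainer    
                 ┠─────────────────
                 ┃[draft.txt]│ data
                 ┃─────────────────
                 ┃The system analyz
                 ┃The algorithm val
                 ┃The pipeline hand
      ┏━━━━━━━━━━━━━━━━━━━━━━━━━━━━
      ┃ Tetris                     
      ┠────────────────────────────
      ┃   ▓      │Next:            
      ┃          │  ▒              
      ┃          │▒▒▒              
      ┃          │                 
      ┃          │                 
      ┃          │                 
      ┃          │Score:           
      ┃          │0                
      ┃          │                 


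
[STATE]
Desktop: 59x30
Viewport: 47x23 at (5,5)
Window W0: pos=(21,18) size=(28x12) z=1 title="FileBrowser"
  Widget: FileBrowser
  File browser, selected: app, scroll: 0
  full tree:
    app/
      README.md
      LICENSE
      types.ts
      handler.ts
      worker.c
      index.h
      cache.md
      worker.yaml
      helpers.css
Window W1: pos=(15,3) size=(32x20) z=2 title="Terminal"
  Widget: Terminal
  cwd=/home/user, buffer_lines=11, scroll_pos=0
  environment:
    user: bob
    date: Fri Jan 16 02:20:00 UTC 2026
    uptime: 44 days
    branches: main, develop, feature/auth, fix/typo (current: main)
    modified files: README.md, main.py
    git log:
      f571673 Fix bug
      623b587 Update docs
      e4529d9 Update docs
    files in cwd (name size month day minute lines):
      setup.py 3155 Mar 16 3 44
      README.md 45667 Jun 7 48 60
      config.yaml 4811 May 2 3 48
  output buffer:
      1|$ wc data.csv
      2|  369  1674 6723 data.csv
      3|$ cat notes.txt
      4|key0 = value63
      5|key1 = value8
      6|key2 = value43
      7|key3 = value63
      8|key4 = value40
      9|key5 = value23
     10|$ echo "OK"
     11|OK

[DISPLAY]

          ┠──────────────────────────────┨     
          ┃$ wc data.csv                 ┃     
          ┃  369  1674 6723 data.csv     ┃     
          ┃$ cat notes.txt               ┃     
          ┃key0 = value63                ┃     
          ┃key1 = value8                 ┃     
          ┃key2 = value43                ┃     
          ┃key3 = value63                ┃     
          ┃key4 = value40                ┃     
          ┃key5 = value23                ┃     
          ┃$ echo "OK"                   ┃     
          ┃OK                            ┃     
          ┃$ █                           ┃     
          ┃                              ┃━┓   
          ┃                              ┃ ┃   
          ┃                              ┃─┨   
          ┃                              ┃ ┃   
          ┗━━━━━━━━━━━━━━━━━━━━━━━━━━━━━━┛ ┃   
                ┃    LICENSE               ┃   
                ┃    types.ts              ┃   
                ┃    handler.ts            ┃   
                ┃    worker.c              ┃   
                ┃    index.h               ┃   


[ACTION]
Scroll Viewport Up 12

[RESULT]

                                               
                                               
                                               
          ┏━━━━━━━━━━━━━━━━━━━━━━━━━━━━━━┓     
          ┃ Terminal                     ┃     
          ┠──────────────────────────────┨     
          ┃$ wc data.csv                 ┃     
          ┃  369  1674 6723 data.csv     ┃     
          ┃$ cat notes.txt               ┃     
          ┃key0 = value63                ┃     
          ┃key1 = value8                 ┃     
          ┃key2 = value43                ┃     
          ┃key3 = value63                ┃     
          ┃key4 = value40                ┃     
          ┃key5 = value23                ┃     
          ┃$ echo "OK"                   ┃     
          ┃OK                            ┃     
          ┃$ █                           ┃     
          ┃                              ┃━┓   
          ┃                              ┃ ┃   
          ┃                              ┃─┨   
          ┃                              ┃ ┃   
          ┗━━━━━━━━━━━━━━━━━━━━━━━━━━━━━━┛ ┃   


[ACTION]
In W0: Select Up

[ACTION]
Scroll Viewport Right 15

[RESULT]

                                               
                                               
                                               
   ┏━━━━━━━━━━━━━━━━━━━━━━━━━━━━━━┓            
   ┃ Terminal                     ┃            
   ┠──────────────────────────────┨            
   ┃$ wc data.csv                 ┃            
   ┃  369  1674 6723 data.csv     ┃            
   ┃$ cat notes.txt               ┃            
   ┃key0 = value63                ┃            
   ┃key1 = value8                 ┃            
   ┃key2 = value43                ┃            
   ┃key3 = value63                ┃            
   ┃key4 = value40                ┃            
   ┃key5 = value23                ┃            
   ┃$ echo "OK"                   ┃            
   ┃OK                            ┃            
   ┃$ █                           ┃            
   ┃                              ┃━┓          
   ┃                              ┃ ┃          
   ┃                              ┃─┨          
   ┃                              ┃ ┃          
   ┗━━━━━━━━━━━━━━━━━━━━━━━━━━━━━━┛ ┃          


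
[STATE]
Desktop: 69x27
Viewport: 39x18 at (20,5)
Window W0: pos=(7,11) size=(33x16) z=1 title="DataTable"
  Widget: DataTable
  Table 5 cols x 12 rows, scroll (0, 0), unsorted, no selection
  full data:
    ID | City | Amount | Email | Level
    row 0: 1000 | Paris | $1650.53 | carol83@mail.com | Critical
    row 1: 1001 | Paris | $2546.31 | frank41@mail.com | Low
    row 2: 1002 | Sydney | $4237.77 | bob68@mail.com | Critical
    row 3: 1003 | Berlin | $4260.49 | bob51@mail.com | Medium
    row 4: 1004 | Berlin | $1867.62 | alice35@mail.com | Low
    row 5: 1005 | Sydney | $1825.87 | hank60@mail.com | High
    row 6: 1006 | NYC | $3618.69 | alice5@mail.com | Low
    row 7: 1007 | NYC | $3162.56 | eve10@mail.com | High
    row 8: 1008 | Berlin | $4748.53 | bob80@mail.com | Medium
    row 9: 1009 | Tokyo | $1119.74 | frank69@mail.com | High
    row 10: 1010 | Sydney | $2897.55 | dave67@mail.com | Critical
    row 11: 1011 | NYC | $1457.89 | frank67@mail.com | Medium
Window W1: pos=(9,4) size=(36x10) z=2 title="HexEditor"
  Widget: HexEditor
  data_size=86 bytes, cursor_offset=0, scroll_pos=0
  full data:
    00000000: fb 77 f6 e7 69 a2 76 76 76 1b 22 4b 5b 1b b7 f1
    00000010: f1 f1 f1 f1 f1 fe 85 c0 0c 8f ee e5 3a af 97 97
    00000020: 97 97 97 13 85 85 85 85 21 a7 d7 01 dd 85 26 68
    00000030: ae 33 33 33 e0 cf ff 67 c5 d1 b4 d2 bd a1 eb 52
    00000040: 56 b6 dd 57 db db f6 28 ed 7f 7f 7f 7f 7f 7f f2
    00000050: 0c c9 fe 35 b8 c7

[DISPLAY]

                        ┃              
────────────────────────┨              
FB 77 f6 e7 69 a2 76 76 ┃              
f1 f1 f1 f1 f1 fe 85 c0 ┃              
97 97 97 13 85 85 85 85 ┃              
ae 33 33 33 e0 cf ff 67 ┃              
56 b6 dd 57 db db f6 28 ┃              
0c c9 fe 35 b8 c7       ┃              
━━━━━━━━━━━━━━━━━━━━━━━━┛              
Amount  │Email     ┃                   
────────┼──────────┃                   
$1650.53│carol83@ma┃                   
$2546.31│frank41@ma┃                   
$4237.77│bob68@mail┃                   
$4260.49│bob51@mail┃                   
$1867.62│alice35@ma┃                   
$1825.87│hank60@mai┃                   
$3618.69│alice5@mai┃                   


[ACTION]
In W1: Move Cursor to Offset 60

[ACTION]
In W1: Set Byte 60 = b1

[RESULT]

                        ┃              
────────────────────────┨              
fb 77 f6 e7 69 a2 76 76 ┃              
f1 f1 f1 f1 f1 fe 85 c0 ┃              
97 97 97 13 85 85 85 85 ┃              
ae 33 33 33 e0 cf ff 67 ┃              
56 b6 dd 57 db db f6 28 ┃              
0c c9 fe 35 b8 c7       ┃              
━━━━━━━━━━━━━━━━━━━━━━━━┛              
Amount  │Email     ┃                   
────────┼──────────┃                   
$1650.53│carol83@ma┃                   
$2546.31│frank41@ma┃                   
$4237.77│bob68@mail┃                   
$4260.49│bob51@mail┃                   
$1867.62│alice35@ma┃                   
$1825.87│hank60@mai┃                   
$3618.69│alice5@mai┃                   


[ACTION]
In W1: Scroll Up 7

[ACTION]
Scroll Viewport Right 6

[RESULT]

                  ┃                    
──────────────────┨                    
f6 e7 69 a2 76 76 ┃                    
f1 f1 f1 fe 85 c0 ┃                    
97 13 85 85 85 85 ┃                    
33 33 e0 cf ff 67 ┃                    
dd 57 db db f6 28 ┃                    
fe 35 b8 c7       ┃                    
━━━━━━━━━━━━━━━━━━┛                    
  │Email     ┃                         
──┼──────────┃                         
53│carol83@ma┃                         
31│frank41@ma┃                         
77│bob68@mail┃                         
49│bob51@mail┃                         
62│alice35@ma┃                         
87│hank60@mai┃                         
69│alice5@mai┃                         


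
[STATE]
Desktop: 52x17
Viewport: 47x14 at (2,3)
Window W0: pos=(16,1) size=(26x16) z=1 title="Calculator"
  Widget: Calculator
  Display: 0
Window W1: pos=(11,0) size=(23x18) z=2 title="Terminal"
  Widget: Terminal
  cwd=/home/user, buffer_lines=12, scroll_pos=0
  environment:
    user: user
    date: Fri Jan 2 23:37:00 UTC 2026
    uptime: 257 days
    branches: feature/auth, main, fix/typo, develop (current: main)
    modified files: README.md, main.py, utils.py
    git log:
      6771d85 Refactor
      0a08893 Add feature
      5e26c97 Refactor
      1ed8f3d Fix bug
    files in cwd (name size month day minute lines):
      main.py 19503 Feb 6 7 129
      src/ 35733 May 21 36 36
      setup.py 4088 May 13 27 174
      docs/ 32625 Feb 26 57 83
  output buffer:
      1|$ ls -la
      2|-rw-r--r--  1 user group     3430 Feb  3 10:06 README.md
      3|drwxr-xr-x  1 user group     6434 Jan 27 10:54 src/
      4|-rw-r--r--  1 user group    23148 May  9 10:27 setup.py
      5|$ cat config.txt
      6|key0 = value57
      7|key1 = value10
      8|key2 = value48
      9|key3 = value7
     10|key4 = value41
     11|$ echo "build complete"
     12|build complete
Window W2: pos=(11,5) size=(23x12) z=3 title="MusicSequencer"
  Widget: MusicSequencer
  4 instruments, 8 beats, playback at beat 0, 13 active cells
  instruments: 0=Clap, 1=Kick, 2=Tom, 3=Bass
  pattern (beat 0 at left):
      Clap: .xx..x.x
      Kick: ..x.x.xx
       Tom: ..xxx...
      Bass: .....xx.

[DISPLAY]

         ┃$ ls -la             ┃───────┨       
         ┃-rw-r--r--  1 user gr┃      0┃       
         ┏━━━━━━━━━━━━━━━━━━━━━┓       ┃       
         ┃ MusicSequencer      ┃       ┃       
         ┠─────────────────────┨       ┃       
         ┃     ▼1234567        ┃       ┃       
         ┃ Clap·██··█·█        ┃       ┃       
         ┃ Kick··█·█·██        ┃       ┃       
         ┃  Tom··███···        ┃       ┃       
         ┃ Bass·····██·        ┃       ┃       
         ┃                     ┃       ┃       
         ┃                     ┃       ┃       
         ┃                     ┃       ┃       
         ┗━━━━━━━━━━━━━━━━━━━━━┛━━━━━━━┛       


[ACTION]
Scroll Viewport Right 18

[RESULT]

      ┃$ ls -la             ┃───────┨          
      ┃-rw-r--r--  1 user gr┃      0┃          
      ┏━━━━━━━━━━━━━━━━━━━━━┓       ┃          
      ┃ MusicSequencer      ┃       ┃          
      ┠─────────────────────┨       ┃          
      ┃     ▼1234567        ┃       ┃          
      ┃ Clap·██··█·█        ┃       ┃          
      ┃ Kick··█·█·██        ┃       ┃          
      ┃  Tom··███···        ┃       ┃          
      ┃ Bass·····██·        ┃       ┃          
      ┃                     ┃       ┃          
      ┃                     ┃       ┃          
      ┃                     ┃       ┃          
      ┗━━━━━━━━━━━━━━━━━━━━━┛━━━━━━━┛          


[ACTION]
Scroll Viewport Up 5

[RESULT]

      ┏━━━━━━━━━━━━━━━━━━━━━┓                  
      ┃ Terminal            ┃━━━━━━━┓          
      ┠─────────────────────┨       ┃          
      ┃$ ls -la             ┃───────┨          
      ┃-rw-r--r--  1 user gr┃      0┃          
      ┏━━━━━━━━━━━━━━━━━━━━━┓       ┃          
      ┃ MusicSequencer      ┃       ┃          
      ┠─────────────────────┨       ┃          
      ┃     ▼1234567        ┃       ┃          
      ┃ Clap·██··█·█        ┃       ┃          
      ┃ Kick··█·█·██        ┃       ┃          
      ┃  Tom··███···        ┃       ┃          
      ┃ Bass·····██·        ┃       ┃          
      ┃                     ┃       ┃          


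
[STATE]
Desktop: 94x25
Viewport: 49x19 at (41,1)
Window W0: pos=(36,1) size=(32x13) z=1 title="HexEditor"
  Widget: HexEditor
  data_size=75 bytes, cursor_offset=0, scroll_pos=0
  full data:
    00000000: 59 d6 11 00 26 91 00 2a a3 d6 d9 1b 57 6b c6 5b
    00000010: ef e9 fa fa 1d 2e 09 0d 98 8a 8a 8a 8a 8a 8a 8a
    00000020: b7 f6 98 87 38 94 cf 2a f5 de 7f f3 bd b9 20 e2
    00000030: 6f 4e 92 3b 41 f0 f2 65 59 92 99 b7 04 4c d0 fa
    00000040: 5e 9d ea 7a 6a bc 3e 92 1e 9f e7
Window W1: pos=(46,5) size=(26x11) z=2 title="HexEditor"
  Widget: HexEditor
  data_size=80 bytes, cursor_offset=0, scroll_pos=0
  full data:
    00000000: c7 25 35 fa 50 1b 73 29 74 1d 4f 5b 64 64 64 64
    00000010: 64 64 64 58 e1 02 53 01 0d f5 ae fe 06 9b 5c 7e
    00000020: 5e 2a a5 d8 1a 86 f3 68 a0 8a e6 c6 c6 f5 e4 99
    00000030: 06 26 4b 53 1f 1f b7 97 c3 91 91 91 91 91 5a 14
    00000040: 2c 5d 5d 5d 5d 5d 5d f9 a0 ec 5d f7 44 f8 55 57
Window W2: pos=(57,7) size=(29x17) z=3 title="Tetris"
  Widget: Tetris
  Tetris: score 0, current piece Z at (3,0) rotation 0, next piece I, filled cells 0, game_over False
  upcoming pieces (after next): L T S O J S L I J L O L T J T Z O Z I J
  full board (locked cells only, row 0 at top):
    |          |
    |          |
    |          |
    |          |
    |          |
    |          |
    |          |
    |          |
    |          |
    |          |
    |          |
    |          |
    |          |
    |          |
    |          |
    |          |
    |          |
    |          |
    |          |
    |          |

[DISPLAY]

━━━━━━━━━━━━━━━━━━━━━━━━━━┓                      
Editor                    ┃                      
──────────────────────────┨                      
0000  59 d6 11 00 26 91 00┃                      
0010 ┏━━━━━━━━━━━━━━━━━━━━━━━━┓                  
0020 ┃ HexEditor              ┃                  
0030 ┠──────────┏━━━━━━━━━━━━━━━━━━━━━━━━━━━┓    
0040 ┃00000000  ┃ Tetris                    ┃    
     ┃00000010  ┠───────────────────────────┨    
     ┃00000020  ┃          │Next:           ┃    
     ┃00000030  ┃          │████            ┃    
     ┃00000040  ┃          │                ┃    
━━━━━┃          ┃          │                ┃    
     ┃          ┃          │                ┃    
     ┗━━━━━━━━━━┃          │                ┃    
                ┃          │Score:          ┃    
                ┃          │0               ┃    
                ┃          │                ┃    
                ┃          │                ┃    


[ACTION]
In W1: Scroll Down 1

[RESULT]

━━━━━━━━━━━━━━━━━━━━━━━━━━┓                      
Editor                    ┃                      
──────────────────────────┨                      
0000  59 d6 11 00 26 91 00┃                      
0010 ┏━━━━━━━━━━━━━━━━━━━━━━━━┓                  
0020 ┃ HexEditor              ┃                  
0030 ┠──────────┏━━━━━━━━━━━━━━━━━━━━━━━━━━━┓    
0040 ┃00000010  ┃ Tetris                    ┃    
     ┃00000020  ┠───────────────────────────┨    
     ┃00000030  ┃          │Next:           ┃    
     ┃00000040  ┃          │████            ┃    
     ┃          ┃          │                ┃    
━━━━━┃          ┃          │                ┃    
     ┃          ┃          │                ┃    
     ┗━━━━━━━━━━┃          │                ┃    
                ┃          │Score:          ┃    
                ┃          │0               ┃    
                ┃          │                ┃    
                ┃          │                ┃    


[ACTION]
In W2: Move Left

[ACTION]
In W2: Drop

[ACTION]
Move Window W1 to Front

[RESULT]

━━━━━━━━━━━━━━━━━━━━━━━━━━┓                      
Editor                    ┃                      
──────────────────────────┨                      
0000  59 d6 11 00 26 91 00┃                      
0010 ┏━━━━━━━━━━━━━━━━━━━━━━━━┓                  
0020 ┃ HexEditor              ┃                  
0030 ┠────────────────────────┨━━━━━━━━━━━━━┓    
0040 ┃00000010  64 64 64 58 e1┃             ┃    
     ┃00000020  5e 2a a5 d8 1a┃─────────────┨    
     ┃00000030  06 26 4b 53 1f┃t:           ┃    
     ┃00000040  2c 5d 5d 5d 5d┃█            ┃    
     ┃                        ┃             ┃    
━━━━━┃                        ┃             ┃    
     ┃                        ┃             ┃    
     ┗━━━━━━━━━━━━━━━━━━━━━━━━┛             ┃    
                ┃          │Score:          ┃    
                ┃          │0               ┃    
                ┃          │                ┃    
                ┃          │                ┃    


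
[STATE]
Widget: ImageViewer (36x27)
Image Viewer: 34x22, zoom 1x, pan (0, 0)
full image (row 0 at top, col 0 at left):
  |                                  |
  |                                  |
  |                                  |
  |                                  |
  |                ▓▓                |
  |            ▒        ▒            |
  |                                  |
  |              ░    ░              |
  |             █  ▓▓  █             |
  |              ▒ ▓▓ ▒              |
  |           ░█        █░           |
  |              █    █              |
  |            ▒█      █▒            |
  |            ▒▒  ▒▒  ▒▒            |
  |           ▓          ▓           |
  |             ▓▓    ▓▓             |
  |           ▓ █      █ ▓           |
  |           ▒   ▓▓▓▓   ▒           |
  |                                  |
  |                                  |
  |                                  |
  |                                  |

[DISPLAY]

                                    
                                    
                                    
                                    
                ▓▓                  
            ▒        ▒              
                                    
              ░    ░                
             █  ▓▓  █               
              ▒ ▓▓ ▒                
           ░█        █░             
              █    █                
            ▒█      █▒              
            ▒▒  ▒▒  ▒▒              
           ▓          ▓             
             ▓▓    ▓▓               
           ▓ █      █ ▓             
           ▒   ▓▓▓▓   ▒             
                                    
                                    
                                    
                                    
                                    
                                    
                                    
                                    
                                    


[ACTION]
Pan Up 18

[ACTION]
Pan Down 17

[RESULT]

           ▒   ▓▓▓▓   ▒             
                                    
                                    
                                    
                                    
                                    
                                    
                                    
                                    
                                    
                                    
                                    
                                    
                                    
                                    
                                    
                                    
                                    
                                    
                                    
                                    
                                    
                                    
                                    
                                    
                                    
                                    


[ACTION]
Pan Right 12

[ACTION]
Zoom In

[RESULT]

              ██    ▓▓▓▓    ██      
                ▒▒  ▓▓▓▓  ▒▒        
                ▒▒  ▓▓▓▓  ▒▒        
          ░░██                ██░░  
          ░░██                ██░░  
                ██        ██        
                ██        ██        
            ▒▒██            ██▒▒    
            ▒▒██            ██▒▒    
            ▒▒▒▒    ▒▒▒▒    ▒▒▒▒    
            ▒▒▒▒    ▒▒▒▒    ▒▒▒▒    
          ▓▓                    ▓▓  
          ▓▓                    ▓▓  
              ▓▓▓▓        ▓▓▓▓      
              ▓▓▓▓        ▓▓▓▓      
          ▓▓  ██            ██  ▓▓  
          ▓▓  ██            ██  ▓▓  
          ▒▒      ▓▓▓▓▓▓▓▓      ▒▒  
          ▒▒      ▓▓▓▓▓▓▓▓      ▒▒  
                                    
                                    
                                    
                                    
                                    
                                    
                                    
                                    


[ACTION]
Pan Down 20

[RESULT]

                                    
                                    
                                    
                                    
                                    
                                    
                                    
                                    
                                    
                                    
                                    
                                    
                                    
                                    
                                    
                                    
                                    
                                    
                                    
                                    
                                    
                                    
                                    
                                    
                                    
                                    
                                    


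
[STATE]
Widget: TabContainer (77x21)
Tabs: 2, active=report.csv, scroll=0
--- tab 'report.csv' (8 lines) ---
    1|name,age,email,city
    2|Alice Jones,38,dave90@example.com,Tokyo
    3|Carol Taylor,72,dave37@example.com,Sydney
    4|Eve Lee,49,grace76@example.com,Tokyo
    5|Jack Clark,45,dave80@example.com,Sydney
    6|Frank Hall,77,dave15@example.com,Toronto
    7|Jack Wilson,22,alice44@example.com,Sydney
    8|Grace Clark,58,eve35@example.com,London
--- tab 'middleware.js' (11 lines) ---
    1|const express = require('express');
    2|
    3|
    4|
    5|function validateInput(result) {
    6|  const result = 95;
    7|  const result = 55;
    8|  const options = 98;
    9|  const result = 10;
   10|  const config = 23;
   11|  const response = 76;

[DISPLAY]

[report.csv]│ middleware.js                                                  
─────────────────────────────────────────────────────────────────────────────
name,age,email,city                                                          
Alice Jones,38,dave90@example.com,Tokyo                                      
Carol Taylor,72,dave37@example.com,Sydney                                    
Eve Lee,49,grace76@example.com,Tokyo                                         
Jack Clark,45,dave80@example.com,Sydney                                      
Frank Hall,77,dave15@example.com,Toronto                                     
Jack Wilson,22,alice44@example.com,Sydney                                    
Grace Clark,58,eve35@example.com,London                                      
                                                                             
                                                                             
                                                                             
                                                                             
                                                                             
                                                                             
                                                                             
                                                                             
                                                                             
                                                                             
                                                                             


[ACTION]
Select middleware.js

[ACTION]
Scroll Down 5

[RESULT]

 report.csv │[middleware.js]                                                 
─────────────────────────────────────────────────────────────────────────────
  const result = 95;                                                         
  const result = 55;                                                         
  const options = 98;                                                        
  const result = 10;                                                         
  const config = 23;                                                         
  const response = 76;                                                       
                                                                             
                                                                             
                                                                             
                                                                             
                                                                             
                                                                             
                                                                             
                                                                             
                                                                             
                                                                             
                                                                             
                                                                             
                                                                             


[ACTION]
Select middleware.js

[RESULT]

 report.csv │[middleware.js]                                                 
─────────────────────────────────────────────────────────────────────────────
const express = require('express');                                          
                                                                             
                                                                             
                                                                             
function validateInput(result) {                                             
  const result = 95;                                                         
  const result = 55;                                                         
  const options = 98;                                                        
  const result = 10;                                                         
  const config = 23;                                                         
  const response = 76;                                                       
                                                                             
                                                                             
                                                                             
                                                                             
                                                                             
                                                                             
                                                                             
                                                                             


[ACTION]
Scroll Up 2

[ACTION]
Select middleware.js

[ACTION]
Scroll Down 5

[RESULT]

 report.csv │[middleware.js]                                                 
─────────────────────────────────────────────────────────────────────────────
  const result = 95;                                                         
  const result = 55;                                                         
  const options = 98;                                                        
  const result = 10;                                                         
  const config = 23;                                                         
  const response = 76;                                                       
                                                                             
                                                                             
                                                                             
                                                                             
                                                                             
                                                                             
                                                                             
                                                                             
                                                                             
                                                                             
                                                                             
                                                                             
                                                                             
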